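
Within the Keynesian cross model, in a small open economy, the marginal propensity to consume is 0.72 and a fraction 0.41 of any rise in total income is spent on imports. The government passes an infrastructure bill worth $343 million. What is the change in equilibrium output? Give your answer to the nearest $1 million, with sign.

+$497 million

Spending multiplier = 1/(1 − c + m) = 1/(1 − 0.72 + 0.41) = 1/0.69 ≈ 1.449.
ΔY = k × ΔG = (+$343 million) / 0.69 ≈ +$497 million.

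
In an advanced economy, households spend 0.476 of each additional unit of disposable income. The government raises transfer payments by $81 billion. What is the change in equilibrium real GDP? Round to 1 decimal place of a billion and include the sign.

The transfer change shifts disposable income by +$81 billion, so first-round consumption changes by c·ΔTR = 0.476 × (+$81 billion) = +$38.556 billion.
Expenditure multiplier = 1/(1 − MPC) = 1/(1 − 0.476) = 1/0.524 ≈ 1.908.
The transfer multiplier is c × k ≈ 0.908, so ΔY = k × (c·ΔTR) = (+$38.556 billion) / 0.524 ≈ +$73.6 billion.

+$73.6 billion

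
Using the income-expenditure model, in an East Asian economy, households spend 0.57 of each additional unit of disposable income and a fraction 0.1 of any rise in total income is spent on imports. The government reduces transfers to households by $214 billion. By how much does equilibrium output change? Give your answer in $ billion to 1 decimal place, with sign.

The transfer change shifts disposable income by −$214 billion, so first-round consumption changes by c·ΔTR = 0.57 × (−$214 billion) = −$121.98 billion.
Expenditure multiplier = 1/(1 − c + m) = 1/(1 − 0.57 + 0.1) = 1/0.53 ≈ 1.887.
The transfer multiplier is c × k ≈ 1.075, so ΔY = k × (c·ΔTR) = (−$121.98 billion) / 0.53 ≈ −$230.2 billion.

−$230.2 billion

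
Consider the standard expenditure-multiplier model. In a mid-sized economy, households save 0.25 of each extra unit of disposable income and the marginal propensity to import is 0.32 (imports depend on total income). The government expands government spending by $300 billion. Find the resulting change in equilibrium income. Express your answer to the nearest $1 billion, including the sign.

MPC = 1 − MPS = 1 − 0.25 = 0.75.
Government-spending multiplier = 1/(1 − c + m) = 1/(1 − 0.75 + 0.32) = 1/0.57 ≈ 1.754.
ΔY = k × ΔG = (+$300 billion) / 0.57 ≈ +$526 billion.

+$526 billion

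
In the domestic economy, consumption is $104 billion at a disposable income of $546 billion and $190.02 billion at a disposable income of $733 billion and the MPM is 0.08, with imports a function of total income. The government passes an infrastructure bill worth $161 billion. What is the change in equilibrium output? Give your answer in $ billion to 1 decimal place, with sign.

MPC = ΔC/ΔYd = (190.02 − 104)/(733 − 546) = 86.02/187 = 0.46.
Government-spending multiplier = 1/(1 − c + m) = 1/(1 − 0.46 + 0.08) = 1/0.62 ≈ 1.613.
ΔY = k × ΔG = (+$161 billion) / 0.62 ≈ +$259.7 billion.

+$259.7 billion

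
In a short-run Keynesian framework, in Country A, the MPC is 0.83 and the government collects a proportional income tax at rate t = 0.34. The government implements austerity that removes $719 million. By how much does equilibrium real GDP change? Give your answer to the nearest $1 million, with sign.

−$1,590 million

Government-spending multiplier = 1/(1 − c(1−t)) = 1/(1 − 0.83×0.66) = 1/0.4522 ≈ 2.211.
ΔY = k × ΔG = (−$719 million) / 0.4522 ≈ −$1,590 million.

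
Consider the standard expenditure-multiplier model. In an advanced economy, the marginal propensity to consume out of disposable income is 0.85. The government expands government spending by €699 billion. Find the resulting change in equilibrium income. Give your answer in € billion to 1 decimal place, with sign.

Spending multiplier = 1/(1 − MPC) = 1/(1 − 0.85) = 1/0.15 ≈ 6.667.
ΔY = k × ΔG = (+€699 billion) / 0.15 = +€4,660 billion.

+€4,660.0 billion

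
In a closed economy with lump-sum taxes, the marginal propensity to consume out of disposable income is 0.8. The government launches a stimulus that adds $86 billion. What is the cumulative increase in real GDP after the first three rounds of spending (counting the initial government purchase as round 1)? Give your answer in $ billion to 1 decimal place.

Round 1 adds ΔG = $86 billion; each later round is MPC = 0.8 times the previous.
After 3 rounds: 86 + 68.8 + 55.04 = ΔG·(1 − c^3)/(1 − c) = 86 × (1 − 0.512)/0.2 ≈ $209.8 billion.

$209.8 billion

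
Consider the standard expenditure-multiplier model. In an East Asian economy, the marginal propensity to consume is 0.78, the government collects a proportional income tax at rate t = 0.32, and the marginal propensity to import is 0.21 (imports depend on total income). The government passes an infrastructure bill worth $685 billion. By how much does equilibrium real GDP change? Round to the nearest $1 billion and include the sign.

+$1,008 billion

Spending multiplier = 1/(1 − c(1−t) + m) = 1/(1 − 0.78×0.68 + 0.21) = 1/0.6796 ≈ 1.471.
ΔY = k × ΔG = (+$685 billion) / 0.6796 ≈ +$1,008 billion.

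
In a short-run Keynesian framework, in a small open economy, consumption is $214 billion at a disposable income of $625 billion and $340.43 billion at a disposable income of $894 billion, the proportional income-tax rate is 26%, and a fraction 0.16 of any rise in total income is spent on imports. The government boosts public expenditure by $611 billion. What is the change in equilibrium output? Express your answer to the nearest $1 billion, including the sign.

MPC = ΔC/ΔYd = (340.43 − 214)/(894 − 625) = 126.43/269 = 0.47.
Government-spending multiplier = 1/(1 − c(1−t) + m) = 1/(1 − 0.47×0.74 + 0.16) = 1/0.8122 ≈ 1.231.
ΔY = k × ΔG = (+$611 billion) / 0.8122 ≈ +$752 billion.

+$752 billion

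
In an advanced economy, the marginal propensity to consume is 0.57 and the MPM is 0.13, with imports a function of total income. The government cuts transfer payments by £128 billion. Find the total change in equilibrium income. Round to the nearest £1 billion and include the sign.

The transfer change shifts disposable income by −£128 billion, so first-round consumption changes by c·ΔTR = 0.57 × (−£128 billion) = −£72.96 billion.
Expenditure multiplier = 1/(1 − c + m) = 1/(1 − 0.57 + 0.13) = 1/0.56 ≈ 1.786.
The transfer multiplier is c × k ≈ 1.018, so ΔY = k × (c·ΔTR) = (−£72.96 billion) / 0.56 ≈ −£130 billion.

−£130 billion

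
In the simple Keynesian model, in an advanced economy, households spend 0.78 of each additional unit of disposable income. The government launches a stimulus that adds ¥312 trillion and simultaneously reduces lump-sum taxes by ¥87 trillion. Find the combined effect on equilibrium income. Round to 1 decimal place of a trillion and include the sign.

Expenditure multiplier = 1/(1 − MPC) = 1/(1 − 0.78) = 1/0.22 ≈ 4.545.
ΔG contributes k·ΔG = (+¥312 trillion) / 0.22 ≈ +¥1,418.2 trillion.
ΔT of −¥87 trillion changes first-round spending by −c·ΔT = +¥67.86 trillion, contributing k·(−c·ΔT) = (+¥67.86 trillion) / 0.22 ≈ +¥308.5 trillion.
Net ΔY = k(ΔG − c·ΔT) = (+¥379.86 trillion) / 0.22 ≈ +¥1,726.6 trillion.

+¥1,726.6 trillion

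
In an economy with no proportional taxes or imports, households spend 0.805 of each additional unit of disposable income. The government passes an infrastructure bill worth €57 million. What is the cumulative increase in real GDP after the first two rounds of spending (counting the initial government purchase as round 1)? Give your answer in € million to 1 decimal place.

Round 1 adds ΔG = €57 million; each later round is MPC = 0.805 times the previous.
After 2 rounds: 57 + 45.885 = ΔG·(1 − c^2)/(1 − c) = 57 × (1 − 0.648025)/0.195 ≈ €102.9 million.

€102.9 million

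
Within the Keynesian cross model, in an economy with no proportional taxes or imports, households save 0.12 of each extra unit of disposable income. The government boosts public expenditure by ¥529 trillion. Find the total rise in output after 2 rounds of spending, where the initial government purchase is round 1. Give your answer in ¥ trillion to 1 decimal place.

MPC = 1 − MPS = 1 − 0.12 = 0.88.
Round 1 adds ΔG = ¥529 trillion; each later round is MPC = 0.88 times the previous.
After 2 rounds: 529 + 465.52 = ΔG·(1 − c^2)/(1 − c) = 529 × (1 − 0.7744)/0.12 ≈ ¥994.5 trillion.

¥994.5 trillion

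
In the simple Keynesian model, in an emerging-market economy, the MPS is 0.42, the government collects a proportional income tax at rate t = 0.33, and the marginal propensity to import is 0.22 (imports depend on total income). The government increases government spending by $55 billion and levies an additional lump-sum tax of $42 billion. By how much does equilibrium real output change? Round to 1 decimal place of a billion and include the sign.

MPC = 1 − MPS = 1 − 0.42 = 0.58.
Expenditure multiplier = 1/(1 − c(1−t) + m) = 1/(1 − 0.58×0.67 + 0.22) = 1/0.8314 ≈ 1.203.
ΔG contributes k·ΔG = (+$55 billion) / 0.8314 ≈ +$66.2 billion.
ΔT of +$42 billion changes first-round spending by −c·ΔT = −$24.36 billion, contributing k·(−c·ΔT) = (−$24.36 billion) / 0.8314 ≈ −$29.3 billion.
Net ΔY = k(ΔG − c·ΔT) = (+$30.64 billion) / 0.8314 ≈ +$36.9 billion.

+$36.9 billion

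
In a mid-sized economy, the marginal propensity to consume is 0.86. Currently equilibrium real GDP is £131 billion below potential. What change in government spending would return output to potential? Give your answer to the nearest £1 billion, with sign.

Spending multiplier = 1/(1 − MPC) = 1/(1 − 0.86) = 1/0.14 ≈ 7.143.
Need ΔY = +£131 billion, so ΔG = ΔY/k = (+£131 billion) × 0.14 ≈ +£18 billion.
The government should increase government spending by £18 billion.

+£18 billion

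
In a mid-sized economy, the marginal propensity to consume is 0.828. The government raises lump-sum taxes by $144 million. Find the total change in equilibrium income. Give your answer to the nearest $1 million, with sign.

A lump-sum tax change of +$144 million shifts disposable income by −$144 million; first-round consumption changes by −c × ΔT = −0.828 × (+$144 million) = −$119.232 million.
Expenditure multiplier = 1/(1 − MPC) = 1/(1 − 0.828) = 1/0.172 ≈ 5.814.
The tax multiplier is −c × k ≈ −4.814, so ΔY = k × (−c·ΔT) = (−$119.232 million) / 0.172 ≈ −$693 million.

−$693 million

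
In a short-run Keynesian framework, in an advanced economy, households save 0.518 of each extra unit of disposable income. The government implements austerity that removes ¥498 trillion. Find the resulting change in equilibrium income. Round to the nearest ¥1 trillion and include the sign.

−¥961 trillion

MPC = 1 − MPS = 1 − 0.518 = 0.482.
Expenditure multiplier = 1/(1 − MPC) = 1/(1 − 0.482) = 1/0.518 ≈ 1.931.
ΔY = k × ΔG = (−¥498 trillion) / 0.518 ≈ −¥961 trillion.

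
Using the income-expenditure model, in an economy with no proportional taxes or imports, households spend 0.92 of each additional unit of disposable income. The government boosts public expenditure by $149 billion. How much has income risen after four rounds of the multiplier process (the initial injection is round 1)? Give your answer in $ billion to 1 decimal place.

$528.2 billion

Round 1 adds ΔG = $149 billion; each later round is MPC = 0.92 times the previous.
After 4 rounds: 149 + 137.08 + 126.1136 + 116.024512 = ΔG·(1 − c^4)/(1 − c) = 149 × (1 − 0.71639296)/0.08 ≈ $528.2 billion.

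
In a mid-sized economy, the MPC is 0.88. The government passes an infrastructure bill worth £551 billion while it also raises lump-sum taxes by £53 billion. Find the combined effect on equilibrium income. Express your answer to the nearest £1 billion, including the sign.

+£4,203 billion

Expenditure multiplier = 1/(1 − MPC) = 1/(1 − 0.88) = 1/0.12 ≈ 8.333.
ΔG contributes k·ΔG = (+£551 billion) / 0.12 ≈ +£4,591.7 billion.
ΔT of +£53 billion changes first-round spending by −c·ΔT = −£46.64 billion, contributing k·(−c·ΔT) = (−£46.64 billion) / 0.12 ≈ −£388.7 billion.
Net ΔY = k(ΔG − c·ΔT) = (+£504.36 billion) / 0.12 = +£4,203 billion.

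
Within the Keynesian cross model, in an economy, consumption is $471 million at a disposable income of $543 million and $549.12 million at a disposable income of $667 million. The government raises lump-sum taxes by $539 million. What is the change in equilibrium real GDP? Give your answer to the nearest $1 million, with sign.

MPC = ΔC/ΔYd = (549.12 − 471)/(667 − 543) = 78.12/124 = 0.63.
A lump-sum tax change of +$539 million shifts disposable income by −$539 million; first-round consumption changes by −c × ΔT = −0.63 × (+$539 million) = −$339.57 million.
Expenditure multiplier = 1/(1 − MPC) = 1/(1 − 0.63) = 1/0.37 ≈ 2.703.
The tax multiplier is −c × k ≈ −1.703, so ΔY = k × (−c·ΔT) = (−$339.57 million) / 0.37 ≈ −$918 million.

−$918 million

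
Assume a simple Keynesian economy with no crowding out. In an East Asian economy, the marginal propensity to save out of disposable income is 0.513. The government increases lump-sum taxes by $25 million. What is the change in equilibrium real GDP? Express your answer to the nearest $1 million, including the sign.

MPC = 1 − MPS = 1 − 0.513 = 0.487.
A lump-sum tax change of +$25 million shifts disposable income by −$25 million; first-round consumption changes by −c × ΔT = −0.487 × (+$25 million) = −$12.175 million.
Expenditure multiplier = 1/(1 − MPC) = 1/(1 − 0.487) = 1/0.513 ≈ 1.949.
The tax multiplier is −c × k ≈ −0.949, so ΔY = k × (−c·ΔT) = (−$12.175 million) / 0.513 ≈ −$24 million.

−$24 million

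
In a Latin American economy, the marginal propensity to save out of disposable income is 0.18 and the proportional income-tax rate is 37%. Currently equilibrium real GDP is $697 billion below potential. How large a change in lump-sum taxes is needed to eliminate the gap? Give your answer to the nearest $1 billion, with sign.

−$411 billion

MPC = 1 − MPS = 1 − 0.18 = 0.82.
Spending multiplier = 1/(1 − c(1−t)) = 1/(1 − 0.82×0.63) = 1/0.4834 ≈ 2.069.
Tax multiplier = −c·k = −0.82/0.4834 ≈ −1.696. Need ΔY = +$697 billion, so ΔT = ΔY/(−c·k) = −(+$697 billion) × 0.4834 / 0.82 ≈ −$411 billion.
The government should cut lump-sum taxes by $411 billion.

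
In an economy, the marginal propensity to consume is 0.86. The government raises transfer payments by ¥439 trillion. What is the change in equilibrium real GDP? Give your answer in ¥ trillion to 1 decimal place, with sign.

The transfer change shifts disposable income by +¥439 trillion, so first-round consumption changes by c·ΔTR = 0.86 × (+¥439 trillion) = +¥377.54 trillion.
Expenditure multiplier = 1/(1 − MPC) = 1/(1 − 0.86) = 1/0.14 ≈ 7.143.
The transfer multiplier is c × k ≈ 6.143, so ΔY = k × (c·ΔTR) = (+¥377.54 trillion) / 0.14 ≈ +¥2,696.7 trillion.

+¥2,696.7 trillion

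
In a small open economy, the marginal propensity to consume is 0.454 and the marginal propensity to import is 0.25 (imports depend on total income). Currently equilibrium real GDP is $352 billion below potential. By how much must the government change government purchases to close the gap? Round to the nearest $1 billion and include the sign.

+$280 billion

Spending multiplier = 1/(1 − c + m) = 1/(1 − 0.454 + 0.25) = 1/0.796 ≈ 1.256.
Need ΔY = +$352 billion, so ΔG = ΔY/k = (+$352 billion) × 0.796 ≈ +$280 billion.
The government should increase government purchases by $280 billion.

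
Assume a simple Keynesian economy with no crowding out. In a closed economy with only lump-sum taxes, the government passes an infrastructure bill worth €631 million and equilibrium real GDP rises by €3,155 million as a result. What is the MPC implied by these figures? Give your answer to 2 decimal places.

Implied spending multiplier k = ΔY/ΔG = 3,155/631 = 5.
Since k = 1/(1 − MPC), MPC = 1 − 1/k = 1 − ΔG/ΔY = 1 − 631/3,155 = 0.80.

0.80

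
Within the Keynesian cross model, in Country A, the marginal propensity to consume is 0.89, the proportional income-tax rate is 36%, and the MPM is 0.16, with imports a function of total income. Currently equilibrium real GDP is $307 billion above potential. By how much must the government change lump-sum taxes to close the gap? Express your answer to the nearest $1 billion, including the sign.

+$204 billion

Spending multiplier = 1/(1 − c(1−t) + m) = 1/(1 − 0.89×0.64 + 0.16) = 1/0.5904 ≈ 1.694.
Tax multiplier = −c·k = −0.89/0.5904 ≈ −1.507. Need ΔY = −$307 billion, so ΔT = ΔY/(−c·k) = −(−$307 billion) × 0.5904 / 0.89 ≈ +$204 billion.
The government should raise lump-sum taxes by $204 billion.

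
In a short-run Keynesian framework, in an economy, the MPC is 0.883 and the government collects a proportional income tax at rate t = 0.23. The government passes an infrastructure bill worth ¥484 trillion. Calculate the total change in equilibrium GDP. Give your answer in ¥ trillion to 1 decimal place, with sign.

+¥1,512.1 trillion

Government-spending multiplier = 1/(1 − c(1−t)) = 1/(1 − 0.883×0.77) = 1/0.32009 ≈ 3.124.
ΔY = k × ΔG = (+¥484 trillion) / 0.32009 ≈ +¥1,512.1 trillion.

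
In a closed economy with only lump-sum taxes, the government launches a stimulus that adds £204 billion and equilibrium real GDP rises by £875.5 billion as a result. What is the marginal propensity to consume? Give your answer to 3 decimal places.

0.767

Implied spending multiplier k = ΔY/ΔG = 875.5/204 ≈ 4.2917.
Since k = 1/(1 − MPC), MPC = 1 − 1/k = 1 − ΔG/ΔY = 1 − 204/875.5 ≈ 0.767.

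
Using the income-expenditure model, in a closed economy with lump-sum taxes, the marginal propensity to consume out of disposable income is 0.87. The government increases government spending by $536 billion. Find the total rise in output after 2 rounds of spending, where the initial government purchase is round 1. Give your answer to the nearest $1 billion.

$1,002 billion

Round 1 adds ΔG = $536 billion; each later round is MPC = 0.87 times the previous.
After 2 rounds: 536 + 466.32 = ΔG·(1 − c^2)/(1 − c) = 536 × (1 − 0.7569)/0.13 ≈ $1,002 billion.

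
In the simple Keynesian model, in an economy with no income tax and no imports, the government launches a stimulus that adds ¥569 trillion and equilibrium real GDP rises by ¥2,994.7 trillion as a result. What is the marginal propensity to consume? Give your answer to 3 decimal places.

Implied spending multiplier k = ΔY/ΔG = 2,994.7/569 ≈ 5.2631.
Since k = 1/(1 − MPC), MPC = 1 − 1/k = 1 − ΔG/ΔY = 1 − 569/2,994.7 ≈ 0.810.

0.810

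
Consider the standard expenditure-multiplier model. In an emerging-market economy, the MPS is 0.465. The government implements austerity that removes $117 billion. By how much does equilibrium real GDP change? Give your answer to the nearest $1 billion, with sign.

−$252 billion

MPC = 1 − MPS = 1 − 0.465 = 0.535.
Spending multiplier = 1/(1 − MPC) = 1/(1 − 0.535) = 1/0.465 ≈ 2.151.
ΔY = k × ΔG = (−$117 billion) / 0.465 ≈ −$252 billion.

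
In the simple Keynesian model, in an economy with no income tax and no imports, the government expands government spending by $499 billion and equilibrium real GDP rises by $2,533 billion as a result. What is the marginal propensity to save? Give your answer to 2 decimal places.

Implied spending multiplier k = ΔY/ΔG = 2,533/499 ≈ 5.0762.
Since k = 1/(1 − MPC), MPC = 1 − 1/k = 1 − ΔG/ΔY = 1 − 499/2,533 ≈ 0.80.
MPS = 1 − MPC = 0.20.

0.20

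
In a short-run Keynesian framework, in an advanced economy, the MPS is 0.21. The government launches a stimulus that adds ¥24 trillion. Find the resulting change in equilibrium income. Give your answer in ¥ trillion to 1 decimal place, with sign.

MPC = 1 − MPS = 1 − 0.21 = 0.79.
Spending multiplier = 1/(1 − MPC) = 1/(1 − 0.79) = 1/0.21 ≈ 4.762.
ΔY = k × ΔG = (+¥24 trillion) / 0.21 ≈ +¥114.3 trillion.

+¥114.3 trillion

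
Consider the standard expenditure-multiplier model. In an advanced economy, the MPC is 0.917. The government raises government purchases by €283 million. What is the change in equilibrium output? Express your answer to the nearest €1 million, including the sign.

Spending multiplier = 1/(1 − MPC) = 1/(1 − 0.917) = 1/0.083 ≈ 12.048.
ΔY = k × ΔG = (+€283 million) / 0.083 ≈ +€3,410 million.

+€3,410 million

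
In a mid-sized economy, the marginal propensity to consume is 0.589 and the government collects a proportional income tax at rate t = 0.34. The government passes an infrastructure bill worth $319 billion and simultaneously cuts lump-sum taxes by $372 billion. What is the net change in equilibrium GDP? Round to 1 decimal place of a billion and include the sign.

+$880.3 billion

Expenditure multiplier = 1/(1 − c(1−t)) = 1/(1 − 0.589×0.66) = 1/0.61126 ≈ 1.636.
ΔG contributes k·ΔG = (+$319 billion) / 0.61126 ≈ +$521.9 billion.
ΔT of −$372 billion changes first-round spending by −c·ΔT = +$219.108 billion, contributing k·(−c·ΔT) = (+$219.108 billion) / 0.61126 ≈ +$358.5 billion.
Net ΔY = k(ΔG − c·ΔT) = (+$538.108 billion) / 0.61126 ≈ +$880.3 billion.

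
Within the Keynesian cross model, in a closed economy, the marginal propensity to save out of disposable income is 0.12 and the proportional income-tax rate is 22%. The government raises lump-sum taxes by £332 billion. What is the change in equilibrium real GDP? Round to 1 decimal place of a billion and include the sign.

MPC = 1 − MPS = 1 − 0.12 = 0.88.
A lump-sum tax change of +£332 billion shifts disposable income by −£332 billion; first-round consumption changes by −c × ΔT = −0.88 × (+£332 billion) = −£292.16 billion.
Expenditure multiplier = 1/(1 − c(1−t)) = 1/(1 − 0.88×0.78) = 1/0.3136 ≈ 3.189.
The tax multiplier is −c × k ≈ −2.806, so ΔY = k × (−c·ΔT) = (−£292.16 billion) / 0.3136 ≈ −£931.6 billion.

−£931.6 billion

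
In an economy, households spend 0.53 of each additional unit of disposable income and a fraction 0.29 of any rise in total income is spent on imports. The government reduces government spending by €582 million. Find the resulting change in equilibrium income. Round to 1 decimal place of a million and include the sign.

Expenditure multiplier = 1/(1 − c + m) = 1/(1 − 0.53 + 0.29) = 1/0.76 ≈ 1.316.
ΔY = k × ΔG = (−€582 million) / 0.76 ≈ −€765.8 million.

−€765.8 million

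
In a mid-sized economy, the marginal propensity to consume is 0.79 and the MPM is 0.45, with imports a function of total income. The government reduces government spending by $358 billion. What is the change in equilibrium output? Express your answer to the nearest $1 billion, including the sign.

Spending multiplier = 1/(1 − c + m) = 1/(1 − 0.79 + 0.45) = 1/0.66 ≈ 1.515.
ΔY = k × ΔG = (−$358 billion) / 0.66 ≈ −$542 billion.

−$542 billion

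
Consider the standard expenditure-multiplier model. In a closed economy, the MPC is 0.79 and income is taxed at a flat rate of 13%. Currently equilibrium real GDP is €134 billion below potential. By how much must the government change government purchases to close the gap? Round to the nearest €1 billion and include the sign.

+€42 billion

Spending multiplier = 1/(1 − c(1−t)) = 1/(1 − 0.79×0.87) = 1/0.3127 ≈ 3.198.
Need ΔY = +€134 billion, so ΔG = ΔY/k = (+€134 billion) × 0.3127 ≈ +€42 billion.
The government should increase government purchases by €42 billion.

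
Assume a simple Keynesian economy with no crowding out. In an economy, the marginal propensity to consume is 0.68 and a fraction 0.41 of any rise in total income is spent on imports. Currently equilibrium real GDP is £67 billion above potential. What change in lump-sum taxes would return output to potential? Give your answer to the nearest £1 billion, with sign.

Spending multiplier = 1/(1 − c + m) = 1/(1 − 0.68 + 0.41) = 1/0.73 ≈ 1.37.
Tax multiplier = −c·k = −0.68/0.73 ≈ −0.932. Need ΔY = −£67 billion, so ΔT = ΔY/(−c·k) = −(−£67 billion) × 0.73 / 0.68 ≈ +£72 billion.
The government should raise lump-sum taxes by £72 billion.

+£72 billion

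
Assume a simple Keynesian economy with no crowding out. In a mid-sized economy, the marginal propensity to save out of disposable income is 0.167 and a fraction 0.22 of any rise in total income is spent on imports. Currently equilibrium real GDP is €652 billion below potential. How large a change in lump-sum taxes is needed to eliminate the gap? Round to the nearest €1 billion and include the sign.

−€303 billion

MPC = 1 − MPS = 1 − 0.167 = 0.833.
Spending multiplier = 1/(1 − c + m) = 1/(1 − 0.833 + 0.22) = 1/0.387 ≈ 2.584.
Tax multiplier = −c·k = −0.833/0.387 ≈ −2.152. Need ΔY = +€652 billion, so ΔT = ΔY/(−c·k) = −(+€652 billion) × 0.387 / 0.833 ≈ −€303 billion.
The government should cut lump-sum taxes by €303 billion.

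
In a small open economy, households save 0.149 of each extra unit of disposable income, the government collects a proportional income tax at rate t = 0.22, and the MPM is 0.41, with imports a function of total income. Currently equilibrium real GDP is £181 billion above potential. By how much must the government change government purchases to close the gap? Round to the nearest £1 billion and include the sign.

MPC = 1 − MPS = 1 − 0.149 = 0.851.
Spending multiplier = 1/(1 − c(1−t) + m) = 1/(1 − 0.851×0.78 + 0.41) = 1/0.74622 ≈ 1.34.
Need ΔY = −£181 billion, so ΔG = ΔY/k = (−£181 billion) × 0.74622 ≈ −£135 billion.
The government should cut government purchases by £135 billion.

−£135 billion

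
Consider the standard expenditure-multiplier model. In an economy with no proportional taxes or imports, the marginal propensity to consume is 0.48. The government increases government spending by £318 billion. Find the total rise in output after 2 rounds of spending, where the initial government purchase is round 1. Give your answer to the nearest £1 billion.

Round 1 adds ΔG = £318 billion; each later round is MPC = 0.48 times the previous.
After 2 rounds: 318 + 152.64 = ΔG·(1 − c^2)/(1 − c) = 318 × (1 − 0.2304)/0.52 ≈ £471 billion.

£471 billion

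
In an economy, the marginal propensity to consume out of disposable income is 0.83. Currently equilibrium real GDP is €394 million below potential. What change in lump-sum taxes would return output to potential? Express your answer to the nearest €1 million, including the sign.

Spending multiplier = 1/(1 − MPC) = 1/(1 − 0.83) = 1/0.17 ≈ 5.882.
Tax multiplier = −c·k = −0.83/0.17 ≈ −4.882. Need ΔY = +€394 million, so ΔT = ΔY/(−c·k) = −(+€394 million) × 0.17 / 0.83 ≈ −€81 million.
The government should cut lump-sum taxes by €81 million.

−€81 million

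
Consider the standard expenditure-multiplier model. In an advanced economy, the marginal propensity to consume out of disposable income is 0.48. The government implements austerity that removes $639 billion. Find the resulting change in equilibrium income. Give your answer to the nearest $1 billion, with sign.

Government-spending multiplier = 1/(1 − MPC) = 1/(1 − 0.48) = 1/0.52 ≈ 1.923.
ΔY = k × ΔG = (−$639 billion) / 0.52 ≈ −$1,229 billion.

−$1,229 billion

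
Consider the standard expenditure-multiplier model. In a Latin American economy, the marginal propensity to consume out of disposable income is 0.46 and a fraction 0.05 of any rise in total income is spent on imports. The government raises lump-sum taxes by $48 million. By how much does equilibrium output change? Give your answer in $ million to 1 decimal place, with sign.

−$37.4 million

A lump-sum tax change of +$48 million shifts disposable income by −$48 million; first-round consumption changes by −c × ΔT = −0.46 × (+$48 million) = −$22.08 million.
Expenditure multiplier = 1/(1 − c + m) = 1/(1 − 0.46 + 0.05) = 1/0.59 ≈ 1.695.
The tax multiplier is −c × k ≈ −0.78, so ΔY = k × (−c·ΔT) = (−$22.08 million) / 0.59 ≈ −$37.4 million.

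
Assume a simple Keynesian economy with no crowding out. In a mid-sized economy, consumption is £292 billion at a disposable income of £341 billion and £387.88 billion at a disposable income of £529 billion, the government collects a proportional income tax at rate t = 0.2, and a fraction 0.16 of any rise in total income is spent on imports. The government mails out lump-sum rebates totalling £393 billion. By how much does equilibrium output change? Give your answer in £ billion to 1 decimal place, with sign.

MPC = ΔC/ΔYd = (387.88 − 292)/(529 − 341) = 95.88/188 = 0.51.
A lump-sum tax change of −£393 billion shifts disposable income by +£393 billion; first-round consumption changes by −c × ΔT = −0.51 × (−£393 billion) = +£200.43 billion.
Expenditure multiplier = 1/(1 − c(1−t) + m) = 1/(1 − 0.51×0.8 + 0.16) = 1/0.752 ≈ 1.33.
The tax multiplier is −c × k ≈ −0.678, so ΔY = k × (−c·ΔT) = (+£200.43 billion) / 0.752 ≈ +£266.5 billion.

+£266.5 billion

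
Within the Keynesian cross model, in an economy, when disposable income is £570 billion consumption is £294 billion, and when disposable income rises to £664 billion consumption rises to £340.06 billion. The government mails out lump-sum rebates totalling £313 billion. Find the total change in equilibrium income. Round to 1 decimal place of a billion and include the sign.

MPC = ΔC/ΔYd = (340.06 − 294)/(664 − 570) = 46.06/94 = 0.49.
A lump-sum tax change of −£313 billion shifts disposable income by +£313 billion; first-round consumption changes by −c × ΔT = −0.49 × (−£313 billion) = +£153.37 billion.
Expenditure multiplier = 1/(1 − MPC) = 1/(1 − 0.49) = 1/0.51 ≈ 1.961.
The tax multiplier is −c × k ≈ −0.961, so ΔY = k × (−c·ΔT) = (+£153.37 billion) / 0.51 ≈ +£300.7 billion.

+£300.7 billion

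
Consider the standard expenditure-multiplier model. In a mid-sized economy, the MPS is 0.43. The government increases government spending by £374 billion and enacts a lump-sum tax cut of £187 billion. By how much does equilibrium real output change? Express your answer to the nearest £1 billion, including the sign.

MPC = 1 − MPS = 1 − 0.43 = 0.57.
Expenditure multiplier = 1/(1 − MPC) = 1/(1 − 0.57) = 1/0.43 ≈ 2.326.
ΔG contributes k·ΔG = (+£374 billion) / 0.43 ≈ +£869.8 billion.
ΔT of −£187 billion changes first-round spending by −c·ΔT = +£106.59 billion, contributing k·(−c·ΔT) = (+£106.59 billion) / 0.43 ≈ +£247.9 billion.
Net ΔY = k(ΔG − c·ΔT) = (+£480.59 billion) / 0.43 ≈ +£1,118 billion.

+£1,118 billion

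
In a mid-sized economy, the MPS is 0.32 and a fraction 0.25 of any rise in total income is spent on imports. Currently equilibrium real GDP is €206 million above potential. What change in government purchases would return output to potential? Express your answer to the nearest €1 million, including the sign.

−€117 million

MPC = 1 − MPS = 1 − 0.32 = 0.68.
Spending multiplier = 1/(1 − c + m) = 1/(1 − 0.68 + 0.25) = 1/0.57 ≈ 1.754.
Need ΔY = −€206 million, so ΔG = ΔY/k = (−€206 million) × 0.57 ≈ −€117 million.
The government should cut government purchases by €117 million.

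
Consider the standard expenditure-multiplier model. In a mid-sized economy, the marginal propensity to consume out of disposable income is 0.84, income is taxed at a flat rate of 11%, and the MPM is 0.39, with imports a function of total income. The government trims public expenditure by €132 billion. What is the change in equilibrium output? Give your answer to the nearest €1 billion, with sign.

−€205 billion

Government-spending multiplier = 1/(1 − c(1−t) + m) = 1/(1 − 0.84×0.89 + 0.39) = 1/0.6424 ≈ 1.557.
ΔY = k × ΔG = (−€132 billion) / 0.6424 ≈ −€205 billion.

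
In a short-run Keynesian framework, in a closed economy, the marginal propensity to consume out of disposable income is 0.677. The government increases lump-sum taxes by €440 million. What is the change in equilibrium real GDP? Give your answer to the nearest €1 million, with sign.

−€922 million

A lump-sum tax change of +€440 million shifts disposable income by −€440 million; first-round consumption changes by −c × ΔT = −0.677 × (+€440 million) = −€297.88 million.
Expenditure multiplier = 1/(1 − MPC) = 1/(1 − 0.677) = 1/0.323 ≈ 3.096.
The tax multiplier is −c × k ≈ −2.096, so ΔY = k × (−c·ΔT) = (−€297.88 million) / 0.323 ≈ −€922 million.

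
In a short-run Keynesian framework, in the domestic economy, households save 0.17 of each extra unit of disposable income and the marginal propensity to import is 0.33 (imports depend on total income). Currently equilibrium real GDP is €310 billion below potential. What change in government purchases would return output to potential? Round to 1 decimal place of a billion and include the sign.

+€155.0 billion

MPC = 1 − MPS = 1 − 0.17 = 0.83.
Spending multiplier = 1/(1 − c + m) = 1/(1 − 0.83 + 0.33) = 1/0.5 = 2.
Need ΔY = +€310 billion, so ΔG = ΔY/k = (+€310 billion) × 0.5 = +€155 billion.
The government should increase government purchases by €155 billion.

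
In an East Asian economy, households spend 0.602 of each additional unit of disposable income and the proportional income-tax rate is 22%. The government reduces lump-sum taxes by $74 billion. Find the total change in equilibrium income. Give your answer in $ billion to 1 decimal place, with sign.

+$84.0 billion

A lump-sum tax change of −$74 billion shifts disposable income by +$74 billion; first-round consumption changes by −c × ΔT = −0.602 × (−$74 billion) = +$44.548 billion.
Expenditure multiplier = 1/(1 − c(1−t)) = 1/(1 − 0.602×0.78) = 1/0.53044 ≈ 1.885.
The tax multiplier is −c × k ≈ −1.135, so ΔY = k × (−c·ΔT) = (+$44.548 billion) / 0.53044 ≈ +$84 billion.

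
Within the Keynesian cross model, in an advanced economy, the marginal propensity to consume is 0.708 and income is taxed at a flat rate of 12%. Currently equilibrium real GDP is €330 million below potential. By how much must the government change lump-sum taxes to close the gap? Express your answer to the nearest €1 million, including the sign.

−€176 million

Spending multiplier = 1/(1 − c(1−t)) = 1/(1 − 0.708×0.88) = 1/0.37696 ≈ 2.653.
Tax multiplier = −c·k = −0.708/0.37696 ≈ −1.878. Need ΔY = +€330 million, so ΔT = ΔY/(−c·k) = −(+€330 million) × 0.37696 / 0.708 ≈ −€176 million.
The government should cut lump-sum taxes by €176 million.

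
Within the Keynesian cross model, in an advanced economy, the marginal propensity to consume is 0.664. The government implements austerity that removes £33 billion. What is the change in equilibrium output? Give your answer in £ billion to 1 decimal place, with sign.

−£98.2 billion

Government-spending multiplier = 1/(1 − MPC) = 1/(1 − 0.664) = 1/0.336 ≈ 2.976.
ΔY = k × ΔG = (−£33 billion) / 0.336 ≈ −£98.2 billion.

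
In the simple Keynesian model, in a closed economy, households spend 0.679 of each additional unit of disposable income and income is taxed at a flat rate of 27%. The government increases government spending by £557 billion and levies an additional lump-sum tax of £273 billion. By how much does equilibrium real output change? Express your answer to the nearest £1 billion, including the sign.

Expenditure multiplier = 1/(1 − c(1−t)) = 1/(1 − 0.679×0.73) = 1/0.50433 ≈ 1.983.
ΔG contributes k·ΔG = (+£557 billion) / 0.50433 ≈ +£1,104.4 billion.
ΔT of +£273 billion changes first-round spending by −c·ΔT = −£185.367 billion, contributing k·(−c·ΔT) = (−£185.367 billion) / 0.50433 ≈ −£367.6 billion.
Net ΔY = k(ΔG − c·ΔT) = (+£371.633 billion) / 0.50433 ≈ +£737 billion.

+£737 billion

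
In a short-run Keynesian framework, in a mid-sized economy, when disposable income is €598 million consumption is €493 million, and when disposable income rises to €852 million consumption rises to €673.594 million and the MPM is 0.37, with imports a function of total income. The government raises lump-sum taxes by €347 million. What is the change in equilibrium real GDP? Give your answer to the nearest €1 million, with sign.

MPC = ΔC/ΔYd = (673.594 − 493)/(852 − 598) = 180.594/254 = 0.711.
A lump-sum tax change of +€347 million shifts disposable income by −€347 million; first-round consumption changes by −c × ΔT = −0.711 × (+€347 million) = −€246.717 million.
Expenditure multiplier = 1/(1 − c + m) = 1/(1 − 0.711 + 0.37) = 1/0.659 ≈ 1.517.
The tax multiplier is −c × k ≈ −1.079, so ΔY = k × (−c·ΔT) = (−€246.717 million) / 0.659 ≈ −€374 million.

−€374 million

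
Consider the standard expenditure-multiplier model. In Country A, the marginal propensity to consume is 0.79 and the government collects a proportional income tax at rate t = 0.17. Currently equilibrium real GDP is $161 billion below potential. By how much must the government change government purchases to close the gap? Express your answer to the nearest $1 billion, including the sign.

Spending multiplier = 1/(1 − c(1−t)) = 1/(1 − 0.79×0.83) = 1/0.3443 ≈ 2.904.
Need ΔY = +$161 billion, so ΔG = ΔY/k = (+$161 billion) × 0.3443 ≈ +$55 billion.
The government should increase government purchases by $55 billion.

+$55 billion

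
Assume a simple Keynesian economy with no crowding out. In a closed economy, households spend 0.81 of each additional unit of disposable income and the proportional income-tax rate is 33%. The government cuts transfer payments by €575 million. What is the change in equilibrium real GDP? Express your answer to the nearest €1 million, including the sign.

−€1,018 million

The transfer change shifts disposable income by −€575 million, so first-round consumption changes by c·ΔTR = 0.81 × (−€575 million) = −€465.75 million.
Expenditure multiplier = 1/(1 − c(1−t)) = 1/(1 − 0.81×0.67) = 1/0.4573 ≈ 2.187.
The transfer multiplier is c × k ≈ 1.771, so ΔY = k × (c·ΔTR) = (−€465.75 million) / 0.4573 ≈ −€1,018 million.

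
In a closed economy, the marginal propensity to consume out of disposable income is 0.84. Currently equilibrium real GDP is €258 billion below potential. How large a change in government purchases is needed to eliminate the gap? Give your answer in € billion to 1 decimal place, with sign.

+€41.3 billion

Spending multiplier = 1/(1 − MPC) = 1/(1 − 0.84) = 1/0.16 = 6.25.
Need ΔY = +€258 billion, so ΔG = ΔY/k = (+€258 billion) × 0.16 ≈ +€41.3 billion.
The government should increase government purchases by €41.3 billion.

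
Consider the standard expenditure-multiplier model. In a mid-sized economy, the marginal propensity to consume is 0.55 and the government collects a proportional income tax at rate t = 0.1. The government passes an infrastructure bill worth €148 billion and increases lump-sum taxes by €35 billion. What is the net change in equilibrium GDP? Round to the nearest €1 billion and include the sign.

+€255 billion

Expenditure multiplier = 1/(1 − c(1−t)) = 1/(1 − 0.55×0.9) = 1/0.505 ≈ 1.98.
ΔG contributes k·ΔG = (+€148 billion) / 0.505 ≈ +€293.1 billion.
ΔT of +€35 billion changes first-round spending by −c·ΔT = −€19.25 billion, contributing k·(−c·ΔT) = (−€19.25 billion) / 0.505 ≈ −€38.1 billion.
Net ΔY = k(ΔG − c·ΔT) = (+€128.75 billion) / 0.505 ≈ +€255 billion.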